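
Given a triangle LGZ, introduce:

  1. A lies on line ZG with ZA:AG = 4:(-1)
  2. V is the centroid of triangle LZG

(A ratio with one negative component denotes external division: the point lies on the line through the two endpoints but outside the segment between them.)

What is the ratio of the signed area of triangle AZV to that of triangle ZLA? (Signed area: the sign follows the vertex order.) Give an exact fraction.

[AZV]:[ZLA] = 1/3

Set L = (0, 0), G = (1, 0), Z = (0, 1); any affine frame gives the same invariant.
1. A lies on line ZG with ZA:AG = 4:(-1) ⇒ A = (4/3, -1/3)
2. V is the centroid of triangle LZG ⇒ V = (1/3, 1/3)
2·[AZV] = 4/9, 2·[ZLA] = 4/3
[AZV]:[ZLA] = 4/9:4/3 = 1/3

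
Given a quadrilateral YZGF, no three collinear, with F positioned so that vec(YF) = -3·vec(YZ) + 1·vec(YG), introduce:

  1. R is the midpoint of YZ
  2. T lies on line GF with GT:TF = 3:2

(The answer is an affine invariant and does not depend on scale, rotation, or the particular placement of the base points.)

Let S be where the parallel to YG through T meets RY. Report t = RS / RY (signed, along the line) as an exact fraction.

Assign Y = (0, 0), Z = (1, 0), G = (0, 1), F = (-3, 1) — the answer is frame-independent, so this choice is without loss of generality.
1. R is the midpoint of YZ ⇒ R = (1/2, 0)
2. T lies on line GF with GT:TF = 3:2 ⇒ T = (-9/5, 1)
through T parallel to YG: direction (0, 1); meets RY at S = (-9/5, 0)
S = R + t·(Y−R) with t = 23/5

t = 23/5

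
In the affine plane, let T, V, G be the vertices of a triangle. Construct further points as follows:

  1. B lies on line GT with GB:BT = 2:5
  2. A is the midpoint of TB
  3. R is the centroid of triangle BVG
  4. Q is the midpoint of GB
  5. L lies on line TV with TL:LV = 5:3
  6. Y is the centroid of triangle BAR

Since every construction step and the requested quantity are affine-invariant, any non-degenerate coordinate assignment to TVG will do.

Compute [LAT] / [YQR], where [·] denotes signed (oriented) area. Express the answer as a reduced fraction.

[LAT]:[YQR] = -25/8

Choose coordinates T = (0, 0), V = (1, 0), G = (0, 1).
1. B lies on line GT with GB:BT = 2:5 ⇒ B = (0, 5/7)
2. A is the midpoint of TB ⇒ A = (0, 5/14)
3. R is the centroid of triangle BVG ⇒ R = (1/3, 4/7)
4. Q is the midpoint of GB ⇒ Q = (0, 6/7)
5. L lies on line TV with TL:LV = 5:3 ⇒ L = (5/8, 0)
6. Y is the centroid of triangle BAR ⇒ Y = (1/9, 23/42)
2·[LAT] = 25/112, 2·[YQR] = -1/14
[LAT]:[YQR] = 25/112:-1/14 = -25/8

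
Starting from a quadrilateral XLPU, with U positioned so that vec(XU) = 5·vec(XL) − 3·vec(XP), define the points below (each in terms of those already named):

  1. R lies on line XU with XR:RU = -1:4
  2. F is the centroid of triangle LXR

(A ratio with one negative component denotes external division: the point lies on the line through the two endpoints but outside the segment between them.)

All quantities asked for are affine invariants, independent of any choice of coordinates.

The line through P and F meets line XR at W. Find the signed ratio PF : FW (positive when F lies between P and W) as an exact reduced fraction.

PF:FW = 4

Choose coordinates X = (0, 0), L = (1, 0), P = (0, 1), U = (5, -3).
1. R lies on line XU with XR:RU = -1:4 ⇒ R = (-5/3, 1)
2. F is the centroid of triangle LXR ⇒ F = (-2/9, 1/3)
line PF meets XR at W = (-5/18, 1/6)
F = P + t·(W−P) with t = 4/5, so PF:FW = 4/5:1/5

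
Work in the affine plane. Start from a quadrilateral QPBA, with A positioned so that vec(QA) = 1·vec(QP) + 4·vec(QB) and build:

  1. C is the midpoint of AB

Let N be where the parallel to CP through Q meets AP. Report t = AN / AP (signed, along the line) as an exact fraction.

Work in coordinates with Q = (0, 0), P = (1, 0), B = (0, 1), A = (1, 4).
1. C is the midpoint of AB ⇒ C = (1/2, 5/2)
through Q parallel to CP: direction (1/2, -5/2); meets AP at N = (1, -5)
N = A + t·(P−A) with t = 9/4

t = 9/4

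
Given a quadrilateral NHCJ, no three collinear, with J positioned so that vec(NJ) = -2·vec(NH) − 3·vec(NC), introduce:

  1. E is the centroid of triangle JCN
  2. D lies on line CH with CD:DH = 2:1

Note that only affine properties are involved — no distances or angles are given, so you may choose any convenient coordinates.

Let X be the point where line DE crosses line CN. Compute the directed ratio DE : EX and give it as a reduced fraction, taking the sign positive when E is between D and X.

DE:EX = -2

Work in coordinates with N = (0, 0), H = (1, 0), C = (0, 1), J = (-2, -3).
1. E is the centroid of triangle JCN ⇒ E = (-2/3, -2/3)
2. D lies on line CH with CD:DH = 2:1 ⇒ D = (2/3, 1/3)
line DE meets CN at X = (0, -1/6)
E = D + t·(X−D) with t = 2, so DE:EX = 2:-1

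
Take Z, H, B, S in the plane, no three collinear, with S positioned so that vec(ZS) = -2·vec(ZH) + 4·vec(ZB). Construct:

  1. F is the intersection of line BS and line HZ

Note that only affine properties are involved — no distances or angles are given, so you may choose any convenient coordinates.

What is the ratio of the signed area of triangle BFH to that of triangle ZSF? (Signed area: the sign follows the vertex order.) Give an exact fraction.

[BFH]:[ZSF] = -1/8

Assign Z = (0, 0), H = (1, 0), B = (0, 1), S = (-2, 4) — the answer is frame-independent, so this choice is without loss of generality.
1. F is the intersection of line BS and line HZ ⇒ F = (2/3, 0)
2·[BFH] = 1/3, 2·[ZSF] = -8/3
[BFH]:[ZSF] = 1/3:-8/3 = -1/8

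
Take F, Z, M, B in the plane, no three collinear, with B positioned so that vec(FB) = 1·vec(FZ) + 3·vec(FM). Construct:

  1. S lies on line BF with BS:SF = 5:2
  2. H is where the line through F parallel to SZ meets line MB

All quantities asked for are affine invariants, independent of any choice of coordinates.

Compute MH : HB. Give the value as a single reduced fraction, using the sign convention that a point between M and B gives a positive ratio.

MH:HB = -5/21

Assign F = (0, 0), Z = (1, 0), M = (0, 1), B = (1, 3) — the answer is frame-independent, so this choice is without loss of generality.
1. S lies on line BF with BS:SF = 5:2 ⇒ S = (2/7, 6/7)
2. H is where the line through F parallel to SZ meets line MB ⇒ H = (-5/16, 3/8)
H = M + t·(B−M) with t = -5/16, so MH:HB = t:(1−t) = -5/16:21/16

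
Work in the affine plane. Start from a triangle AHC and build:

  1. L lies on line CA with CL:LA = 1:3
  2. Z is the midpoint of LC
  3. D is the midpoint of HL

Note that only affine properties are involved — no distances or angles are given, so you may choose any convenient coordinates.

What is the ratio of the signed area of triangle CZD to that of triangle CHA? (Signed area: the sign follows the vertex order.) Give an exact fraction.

[CZD]:[CHA] = -1/16

Work in coordinates with A = (0, 0), H = (1, 0), C = (0, 1).
1. L lies on line CA with CL:LA = 1:3 ⇒ L = (0, 3/4)
2. Z is the midpoint of LC ⇒ Z = (0, 7/8)
3. D is the midpoint of HL ⇒ D = (1/2, 3/8)
2·[CZD] = 1/16, 2·[CHA] = -1
[CZD]:[CHA] = 1/16:-1 = -1/16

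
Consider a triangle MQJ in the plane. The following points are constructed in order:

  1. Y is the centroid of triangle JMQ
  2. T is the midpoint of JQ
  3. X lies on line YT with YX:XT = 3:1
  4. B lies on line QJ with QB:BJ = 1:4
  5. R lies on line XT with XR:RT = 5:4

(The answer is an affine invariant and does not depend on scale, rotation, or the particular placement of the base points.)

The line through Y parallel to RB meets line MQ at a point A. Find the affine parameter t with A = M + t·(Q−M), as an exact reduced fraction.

t = 27/38

Assign M = (0, 0), Q = (1, 0), J = (0, 1) — the answer is frame-independent, so this choice is without loss of generality.
1. Y is the centroid of triangle JMQ ⇒ Y = (1/3, 1/3)
2. T is the midpoint of JQ ⇒ T = (1/2, 1/2)
3. X lies on line YT with YX:XT = 3:1 ⇒ X = (11/24, 11/24)
4. B lies on line QJ with QB:BJ = 1:4 ⇒ B = (4/5, 1/5)
5. R lies on line XT with XR:RT = 5:4 ⇒ R = (13/27, 13/27)
through Y parallel to RB: direction (43/135, -38/135); meets MQ at A = (27/38, 0)
A = M + t·(Q−M) with t = 27/38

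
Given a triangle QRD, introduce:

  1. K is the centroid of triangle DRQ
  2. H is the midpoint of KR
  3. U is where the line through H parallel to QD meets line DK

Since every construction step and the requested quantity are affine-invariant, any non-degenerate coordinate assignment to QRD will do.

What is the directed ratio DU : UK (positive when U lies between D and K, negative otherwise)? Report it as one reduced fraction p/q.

Choose coordinates Q = (0, 0), R = (1, 0), D = (0, 1).
1. K is the centroid of triangle DRQ ⇒ K = (1/3, 1/3)
2. H is the midpoint of KR ⇒ H = (2/3, 1/6)
3. U is where the line through H parallel to QD meets line DK ⇒ U = (2/3, -1/3)
U = D + t·(K−D) with t = 2, so DU:UK = t:(1−t) = 2:-1

DU:UK = -2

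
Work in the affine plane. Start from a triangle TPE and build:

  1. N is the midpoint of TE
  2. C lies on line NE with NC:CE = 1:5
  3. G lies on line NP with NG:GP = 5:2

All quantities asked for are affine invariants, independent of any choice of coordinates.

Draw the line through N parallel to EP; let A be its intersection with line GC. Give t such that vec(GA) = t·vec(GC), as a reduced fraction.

Set T = (0, 0), P = (1, 0), E = (0, 1); any affine frame gives the same invariant.
1. N is the midpoint of TE ⇒ N = (0, 1/2)
2. C lies on line NE with NC:CE = 1:5 ⇒ C = (0, 7/12)
3. G lies on line NP with NG:GP = 5:2 ⇒ G = (5/7, 1/7)
through N parallel to EP: direction (1, -1); meets GC at A = (-5/23, 33/46)
A = G + t·(C−G) with t = 30/23

t = 30/23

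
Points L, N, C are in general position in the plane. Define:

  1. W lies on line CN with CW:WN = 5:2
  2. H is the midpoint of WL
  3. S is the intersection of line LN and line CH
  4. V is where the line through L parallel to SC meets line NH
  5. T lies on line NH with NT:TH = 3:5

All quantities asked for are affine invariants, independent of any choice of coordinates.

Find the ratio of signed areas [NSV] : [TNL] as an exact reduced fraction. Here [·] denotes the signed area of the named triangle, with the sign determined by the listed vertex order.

[NSV]:[TNL] = 8/3

Assign L = (0, 0), N = (1, 0), C = (0, 1) — the answer is frame-independent, so this choice is without loss of generality.
1. W lies on line CN with CW:WN = 5:2 ⇒ W = (5/7, 2/7)
2. H is the midpoint of WL ⇒ H = (5/14, 1/7)
3. S is the intersection of line LN and line CH ⇒ S = (5/12, 0)
4. V is where the line through L parallel to SC meets line NH ⇒ V = (-5/49, 12/49)
5. T lies on line NH with NT:TH = 3:5 ⇒ T = (85/112, 3/56)
2·[NSV] = -1/7, 2·[TNL] = -3/56
[NSV]:[TNL] = -1/7:-3/56 = 8/3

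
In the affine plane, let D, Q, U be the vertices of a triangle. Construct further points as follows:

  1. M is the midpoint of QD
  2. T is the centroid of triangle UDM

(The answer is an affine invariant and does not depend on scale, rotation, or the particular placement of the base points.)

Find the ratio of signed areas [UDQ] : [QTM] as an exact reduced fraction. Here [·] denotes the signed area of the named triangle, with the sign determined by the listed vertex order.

Work in coordinates with D = (0, 0), Q = (1, 0), U = (0, 1).
1. M is the midpoint of QD ⇒ M = (1/2, 0)
2. T is the centroid of triangle UDM ⇒ T = (1/6, 1/3)
2·[UDQ] = 1, 2·[QTM] = 1/6
[UDQ]:[QTM] = 1:1/6 = 6

[UDQ]:[QTM] = 6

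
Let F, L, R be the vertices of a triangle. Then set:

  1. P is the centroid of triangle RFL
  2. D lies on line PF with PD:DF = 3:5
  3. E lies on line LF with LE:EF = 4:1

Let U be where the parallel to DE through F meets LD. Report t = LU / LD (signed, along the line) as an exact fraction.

t = 5/4

Set F = (0, 0), L = (1, 0), R = (0, 1); any affine frame gives the same invariant.
1. P is the centroid of triangle RFL ⇒ P = (1/3, 1/3)
2. D lies on line PF with PD:DF = 3:5 ⇒ D = (5/24, 5/24)
3. E lies on line LF with LE:EF = 4:1 ⇒ E = (1/5, 0)
through F parallel to DE: direction (-1/120, -5/24); meets LD at U = (1/96, 25/96)
U = L + t·(D−L) with t = 5/4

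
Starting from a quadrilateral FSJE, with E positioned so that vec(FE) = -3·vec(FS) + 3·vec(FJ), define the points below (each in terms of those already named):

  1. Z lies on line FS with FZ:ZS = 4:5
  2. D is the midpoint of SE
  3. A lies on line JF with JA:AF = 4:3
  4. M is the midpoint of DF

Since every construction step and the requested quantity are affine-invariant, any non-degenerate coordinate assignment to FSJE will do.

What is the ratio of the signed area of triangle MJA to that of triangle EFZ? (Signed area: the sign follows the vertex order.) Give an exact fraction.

[MJA]:[EFZ] = -3/14

Set F = (0, 0), S = (1, 0), J = (0, 1), E = (-3, 3); any affine frame gives the same invariant.
1. Z lies on line FS with FZ:ZS = 4:5 ⇒ Z = (4/9, 0)
2. D is the midpoint of SE ⇒ D = (-1, 3/2)
3. A lies on line JF with JA:AF = 4:3 ⇒ A = (0, 3/7)
4. M is the midpoint of DF ⇒ M = (-1/2, 3/4)
2·[MJA] = -2/7, 2·[EFZ] = 4/3
[MJA]:[EFZ] = -2/7:4/3 = -3/14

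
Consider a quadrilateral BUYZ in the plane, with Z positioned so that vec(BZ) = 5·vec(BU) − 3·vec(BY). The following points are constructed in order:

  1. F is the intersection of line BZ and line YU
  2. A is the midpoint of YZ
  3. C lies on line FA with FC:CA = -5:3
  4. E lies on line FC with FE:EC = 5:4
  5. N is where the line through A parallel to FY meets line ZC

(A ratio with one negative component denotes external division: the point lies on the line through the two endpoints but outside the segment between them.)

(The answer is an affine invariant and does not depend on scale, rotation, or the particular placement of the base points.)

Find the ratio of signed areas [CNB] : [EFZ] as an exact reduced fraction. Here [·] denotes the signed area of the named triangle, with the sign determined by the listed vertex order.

Set B = (0, 0), U = (1, 0), Y = (0, 1), Z = (5, -3); any affine frame gives the same invariant.
1. F is the intersection of line BZ and line YU ⇒ F = (5/2, -3/2)
2. A is the midpoint of YZ ⇒ A = (5/2, -1)
3. C lies on line FA with FC:CA = -5:3 ⇒ C = (5/2, -1/4)
4. E lies on line FC with FE:EC = 5:4 ⇒ E = (5/2, -29/36)
5. N is where the line through A parallel to FY meets line ZC ⇒ N = (10, -17/2)
2·[CNB] = -75/4, 2·[EFZ] = 125/72
[CNB]:[EFZ] = -75/4:125/72 = -54/5

[CNB]:[EFZ] = -54/5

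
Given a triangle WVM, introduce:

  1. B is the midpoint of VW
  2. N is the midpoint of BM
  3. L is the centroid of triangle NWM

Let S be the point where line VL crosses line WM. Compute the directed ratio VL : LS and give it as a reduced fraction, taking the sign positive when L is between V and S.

Assign W = (0, 0), V = (1, 0), M = (0, 1) — the answer is frame-independent, so this choice is without loss of generality.
1. B is the midpoint of VW ⇒ B = (1/2, 0)
2. N is the midpoint of BM ⇒ N = (1/4, 1/2)
3. L is the centroid of triangle NWM ⇒ L = (1/12, 1/2)
line VL meets WM at S = (0, 6/11)
L = V + t·(S−V) with t = 11/12, so VL:LS = 11/12:1/12

VL:LS = 11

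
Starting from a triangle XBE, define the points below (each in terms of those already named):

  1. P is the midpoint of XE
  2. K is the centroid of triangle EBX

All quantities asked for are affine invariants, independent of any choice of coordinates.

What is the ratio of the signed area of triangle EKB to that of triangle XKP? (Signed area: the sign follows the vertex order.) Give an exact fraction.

Choose coordinates X = (0, 0), B = (1, 0), E = (0, 1).
1. P is the midpoint of XE ⇒ P = (0, 1/2)
2. K is the centroid of triangle EBX ⇒ K = (1/3, 1/3)
2·[EKB] = 1/3, 2·[XKP] = 1/6
[EKB]:[XKP] = 1/3:1/6 = 2

[EKB]:[XKP] = 2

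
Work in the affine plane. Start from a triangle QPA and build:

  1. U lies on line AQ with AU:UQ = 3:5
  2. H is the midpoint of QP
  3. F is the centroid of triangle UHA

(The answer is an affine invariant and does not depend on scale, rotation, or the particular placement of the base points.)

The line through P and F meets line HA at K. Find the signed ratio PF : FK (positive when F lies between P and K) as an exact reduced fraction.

Choose coordinates Q = (0, 0), P = (1, 0), A = (0, 1).
1. U lies on line AQ with AU:UQ = 3:5 ⇒ U = (0, 5/8)
2. H is the midpoint of QP ⇒ H = (1/2, 0)
3. F is the centroid of triangle UHA ⇒ F = (1/6, 13/24)
line PF meets HA at K = (7/27, 13/27)
F = P + t·(K−P) with t = 9/8, so PF:FK = 9/8:-1/8

PF:FK = -9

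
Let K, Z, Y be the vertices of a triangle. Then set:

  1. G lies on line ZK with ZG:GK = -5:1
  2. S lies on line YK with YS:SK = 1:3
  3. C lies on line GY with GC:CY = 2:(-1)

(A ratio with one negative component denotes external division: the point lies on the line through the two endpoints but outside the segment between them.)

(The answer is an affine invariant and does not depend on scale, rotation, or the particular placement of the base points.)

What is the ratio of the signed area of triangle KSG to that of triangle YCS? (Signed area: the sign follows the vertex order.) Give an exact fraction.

[KSG]:[YCS] = -3

Work in coordinates with K = (0, 0), Z = (1, 0), Y = (0, 1).
1. G lies on line ZK with ZG:GK = -5:1 ⇒ G = (-1/4, 0)
2. S lies on line YK with YS:SK = 1:3 ⇒ S = (0, 3/4)
3. C lies on line GY with GC:CY = 2:(-1) ⇒ C = (1/4, 2)
2·[KSG] = 3/16, 2·[YCS] = -1/16
[KSG]:[YCS] = 3/16:-1/16 = -3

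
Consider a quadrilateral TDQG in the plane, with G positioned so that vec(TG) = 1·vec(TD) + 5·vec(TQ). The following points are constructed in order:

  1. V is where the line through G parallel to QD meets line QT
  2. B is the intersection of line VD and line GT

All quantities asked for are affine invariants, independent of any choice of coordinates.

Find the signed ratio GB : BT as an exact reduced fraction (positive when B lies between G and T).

Choose coordinates T = (0, 0), D = (1, 0), Q = (0, 1), G = (1, 5).
1. V is where the line through G parallel to QD meets line QT ⇒ V = (0, 6)
2. B is the intersection of line VD and line GT ⇒ B = (6/11, 30/11)
B = G + t·(T−G) with t = 5/11, so GB:BT = t:(1−t) = 5/11:6/11

GB:BT = 5/6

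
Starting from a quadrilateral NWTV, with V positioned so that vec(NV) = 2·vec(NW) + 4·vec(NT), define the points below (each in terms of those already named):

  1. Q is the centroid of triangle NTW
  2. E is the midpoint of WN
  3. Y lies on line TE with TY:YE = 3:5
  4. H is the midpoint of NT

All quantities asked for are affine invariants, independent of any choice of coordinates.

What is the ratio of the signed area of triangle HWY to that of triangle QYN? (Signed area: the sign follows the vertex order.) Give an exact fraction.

[HWY]:[QYN] = 3/2

Assign N = (0, 0), W = (1, 0), T = (0, 1), V = (2, 4) — the answer is frame-independent, so this choice is without loss of generality.
1. Q is the centroid of triangle NTW ⇒ Q = (1/3, 1/3)
2. E is the midpoint of WN ⇒ E = (1/2, 0)
3. Y lies on line TE with TY:YE = 3:5 ⇒ Y = (3/16, 5/8)
4. H is the midpoint of NT ⇒ H = (0, 1/2)
2·[HWY] = 7/32, 2·[QYN] = 7/48
[HWY]:[QYN] = 7/32:7/48 = 3/2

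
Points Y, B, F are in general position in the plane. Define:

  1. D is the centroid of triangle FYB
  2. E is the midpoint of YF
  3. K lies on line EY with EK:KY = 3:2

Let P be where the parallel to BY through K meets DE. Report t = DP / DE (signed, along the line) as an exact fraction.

t = -4/5

Choose coordinates Y = (0, 0), B = (1, 0), F = (0, 1).
1. D is the centroid of triangle FYB ⇒ D = (1/3, 1/3)
2. E is the midpoint of YF ⇒ E = (0, 1/2)
3. K lies on line EY with EK:KY = 3:2 ⇒ K = (0, 1/5)
through K parallel to BY: direction (-1, 0); meets DE at P = (3/5, 1/5)
P = D + t·(E−D) with t = -4/5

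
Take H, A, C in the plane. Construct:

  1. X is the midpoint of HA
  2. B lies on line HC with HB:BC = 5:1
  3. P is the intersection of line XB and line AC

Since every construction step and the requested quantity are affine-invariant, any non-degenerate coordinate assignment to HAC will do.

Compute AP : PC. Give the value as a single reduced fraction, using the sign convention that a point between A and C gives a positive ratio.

AP:PC = -5

Choose coordinates H = (0, 0), A = (1, 0), C = (0, 1).
1. X is the midpoint of HA ⇒ X = (1/2, 0)
2. B lies on line HC with HB:BC = 5:1 ⇒ B = (0, 5/6)
3. P is the intersection of line XB and line AC ⇒ P = (-1/4, 5/4)
P = A + t·(C−A) with t = 5/4, so AP:PC = t:(1−t) = 5/4:-1/4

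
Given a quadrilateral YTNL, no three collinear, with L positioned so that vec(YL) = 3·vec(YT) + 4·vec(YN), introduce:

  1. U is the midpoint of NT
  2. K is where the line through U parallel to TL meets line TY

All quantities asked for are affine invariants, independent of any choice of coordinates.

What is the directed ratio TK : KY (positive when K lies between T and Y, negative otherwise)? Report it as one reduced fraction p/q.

TK:KY = 3

Work in coordinates with Y = (0, 0), T = (1, 0), N = (0, 1), L = (3, 4).
1. U is the midpoint of NT ⇒ U = (1/2, 1/2)
2. K is where the line through U parallel to TL meets line TY ⇒ K = (1/4, 0)
K = T + t·(Y−T) with t = 3/4, so TK:KY = t:(1−t) = 3/4:1/4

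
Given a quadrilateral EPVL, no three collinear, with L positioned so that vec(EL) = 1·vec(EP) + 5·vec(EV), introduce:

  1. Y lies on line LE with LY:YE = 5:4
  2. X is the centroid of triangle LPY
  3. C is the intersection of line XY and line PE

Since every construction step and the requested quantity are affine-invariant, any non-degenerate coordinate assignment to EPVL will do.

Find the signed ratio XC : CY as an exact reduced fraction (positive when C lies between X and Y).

XC:CY = -13/12

Assign E = (0, 0), P = (1, 0), V = (0, 1), L = (1, 5) — the answer is frame-independent, so this choice is without loss of generality.
1. Y lies on line LE with LY:YE = 5:4 ⇒ Y = (4/9, 20/9)
2. X is the centroid of triangle LPY ⇒ X = (22/27, 65/27)
3. C is the intersection of line XY and line PE ⇒ C = (-4, 0)
C = X + t·(Y−X) with t = 13, so XC:CY = t:(1−t) = 13:-12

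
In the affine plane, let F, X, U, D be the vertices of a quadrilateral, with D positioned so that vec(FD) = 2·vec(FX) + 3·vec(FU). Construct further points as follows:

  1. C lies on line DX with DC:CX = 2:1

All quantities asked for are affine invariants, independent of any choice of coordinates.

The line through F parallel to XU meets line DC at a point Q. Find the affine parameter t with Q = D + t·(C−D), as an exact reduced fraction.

Work in coordinates with F = (0, 0), X = (1, 0), U = (0, 1), D = (2, 3).
1. C lies on line DX with DC:CX = 2:1 ⇒ C = (4/3, 1)
through F parallel to XU: direction (-1, 1); meets DC at Q = (3/4, -3/4)
Q = D + t·(C−D) with t = 15/8

t = 15/8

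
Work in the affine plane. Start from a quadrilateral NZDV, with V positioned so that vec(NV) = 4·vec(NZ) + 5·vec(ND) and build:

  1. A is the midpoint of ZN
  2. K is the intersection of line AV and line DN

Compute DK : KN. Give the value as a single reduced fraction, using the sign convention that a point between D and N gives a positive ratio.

DK:KN = -12/5

Choose coordinates N = (0, 0), Z = (1, 0), D = (0, 1), V = (4, 5).
1. A is the midpoint of ZN ⇒ A = (1/2, 0)
2. K is the intersection of line AV and line DN ⇒ K = (0, -5/7)
K = D + t·(N−D) with t = 12/7, so DK:KN = t:(1−t) = 12/7:-5/7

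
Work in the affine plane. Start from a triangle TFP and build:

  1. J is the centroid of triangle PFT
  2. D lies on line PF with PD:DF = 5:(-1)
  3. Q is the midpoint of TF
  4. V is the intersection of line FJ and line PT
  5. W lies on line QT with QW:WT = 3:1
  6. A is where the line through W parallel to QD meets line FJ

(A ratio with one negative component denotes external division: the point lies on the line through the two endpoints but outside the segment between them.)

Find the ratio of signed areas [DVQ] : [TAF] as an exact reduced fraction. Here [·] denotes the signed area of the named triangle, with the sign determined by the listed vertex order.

[DVQ]:[TAF] = 2/7

Assign T = (0, 0), F = (1, 0), P = (0, 1) — the answer is frame-independent, so this choice is without loss of generality.
1. J is the centroid of triangle PFT ⇒ J = (1/3, 1/3)
2. D lies on line PF with PD:DF = 5:(-1) ⇒ D = (5/4, -1/4)
3. Q is the midpoint of TF ⇒ Q = (1/2, 0)
4. V is the intersection of line FJ and line PT ⇒ V = (0, 1/2)
5. W lies on line QT with QW:WT = 3:1 ⇒ W = (1/8, 0)
6. A is where the line through W parallel to QD meets line FJ ⇒ A = (11/4, -7/8)
2·[DVQ] = 1/4, 2·[TAF] = 7/8
[DVQ]:[TAF] = 1/4:7/8 = 2/7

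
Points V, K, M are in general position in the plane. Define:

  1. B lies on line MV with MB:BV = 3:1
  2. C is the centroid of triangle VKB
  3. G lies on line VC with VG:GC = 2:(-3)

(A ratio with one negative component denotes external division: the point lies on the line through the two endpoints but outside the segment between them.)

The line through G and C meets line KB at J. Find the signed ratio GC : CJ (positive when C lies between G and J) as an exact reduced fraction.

Assign V = (0, 0), K = (1, 0), M = (0, 1) — the answer is frame-independent, so this choice is without loss of generality.
1. B lies on line MV with MB:BV = 3:1 ⇒ B = (0, 1/4)
2. C is the centroid of triangle VKB ⇒ C = (1/3, 1/12)
3. G lies on line VC with VG:GC = 2:(-3) ⇒ G = (-2/3, -1/6)
line GC meets KB at J = (1/2, 1/8)
C = G + t·(J−G) with t = 6/7, so GC:CJ = 6/7:1/7

GC:CJ = 6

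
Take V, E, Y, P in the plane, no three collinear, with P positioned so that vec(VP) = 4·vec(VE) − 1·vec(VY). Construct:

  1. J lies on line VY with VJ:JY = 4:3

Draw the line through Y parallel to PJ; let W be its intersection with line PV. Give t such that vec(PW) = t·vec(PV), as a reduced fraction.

Work in coordinates with V = (0, 0), E = (1, 0), Y = (0, 1), P = (4, -1).
1. J lies on line VY with VJ:JY = 4:3 ⇒ J = (0, 4/7)
through Y parallel to PJ: direction (-4, 11/7); meets PV at W = (7, -7/4)
W = P + t·(V−P) with t = -3/4

t = -3/4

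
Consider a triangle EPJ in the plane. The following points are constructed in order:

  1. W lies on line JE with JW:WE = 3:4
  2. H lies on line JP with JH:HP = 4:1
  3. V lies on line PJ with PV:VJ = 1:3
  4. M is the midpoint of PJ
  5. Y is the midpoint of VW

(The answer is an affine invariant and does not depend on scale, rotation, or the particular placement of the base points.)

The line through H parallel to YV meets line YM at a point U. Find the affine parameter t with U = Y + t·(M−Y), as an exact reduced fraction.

t = -1/5

Work in coordinates with E = (0, 0), P = (1, 0), J = (0, 1).
1. W lies on line JE with JW:WE = 3:4 ⇒ W = (0, 4/7)
2. H lies on line JP with JH:HP = 4:1 ⇒ H = (4/5, 1/5)
3. V lies on line PJ with PV:VJ = 1:3 ⇒ V = (3/4, 1/4)
4. M is the midpoint of PJ ⇒ M = (1/2, 1/2)
5. Y is the midpoint of VW ⇒ Y = (3/8, 23/56)
through H parallel to YV: direction (3/8, -9/56); meets YM at U = (7/20, 11/28)
U = Y + t·(M−Y) with t = -1/5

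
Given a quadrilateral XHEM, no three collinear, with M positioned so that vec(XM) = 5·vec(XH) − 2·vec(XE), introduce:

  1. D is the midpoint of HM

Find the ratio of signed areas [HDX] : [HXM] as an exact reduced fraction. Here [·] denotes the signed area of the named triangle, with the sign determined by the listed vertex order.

[HDX]:[HXM] = -1/2

Work in coordinates with X = (0, 0), H = (1, 0), E = (0, 1), M = (5, -2).
1. D is the midpoint of HM ⇒ D = (3, -1)
2·[HDX] = -1, 2·[HXM] = 2
[HDX]:[HXM] = -1:2 = -1/2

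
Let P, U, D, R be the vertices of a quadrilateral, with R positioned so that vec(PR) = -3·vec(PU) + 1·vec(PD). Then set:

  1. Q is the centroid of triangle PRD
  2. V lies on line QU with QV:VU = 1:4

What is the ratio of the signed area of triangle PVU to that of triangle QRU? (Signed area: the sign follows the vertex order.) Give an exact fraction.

[PVU]:[QRU] = -4/5

Assign P = (0, 0), U = (1, 0), D = (0, 1), R = (-3, 1) — the answer is frame-independent, so this choice is without loss of generality.
1. Q is the centroid of triangle PRD ⇒ Q = (-1, 2/3)
2. V lies on line QU with QV:VU = 1:4 ⇒ V = (-3/5, 8/15)
2·[PVU] = -8/15, 2·[QRU] = 2/3
[PVU]:[QRU] = -8/15:2/3 = -4/5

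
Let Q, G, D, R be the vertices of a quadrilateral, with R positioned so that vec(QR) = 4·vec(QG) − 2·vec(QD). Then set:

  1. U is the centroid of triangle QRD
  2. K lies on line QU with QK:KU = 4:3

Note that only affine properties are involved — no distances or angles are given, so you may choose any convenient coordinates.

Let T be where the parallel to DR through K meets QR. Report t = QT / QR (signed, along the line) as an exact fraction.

t = 8/21

Choose coordinates Q = (0, 0), G = (1, 0), D = (0, 1), R = (4, -2).
1. U is the centroid of triangle QRD ⇒ U = (4/3, -1/3)
2. K lies on line QU with QK:KU = 4:3 ⇒ K = (16/21, -4/21)
through K parallel to DR: direction (4, -3); meets QR at T = (32/21, -16/21)
T = Q + t·(R−Q) with t = 8/21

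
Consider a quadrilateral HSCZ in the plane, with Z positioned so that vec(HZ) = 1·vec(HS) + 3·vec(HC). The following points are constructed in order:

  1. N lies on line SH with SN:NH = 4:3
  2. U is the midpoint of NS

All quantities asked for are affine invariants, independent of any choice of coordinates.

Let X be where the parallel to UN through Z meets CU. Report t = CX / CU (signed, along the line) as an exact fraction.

Assign H = (0, 0), S = (1, 0), C = (0, 1), Z = (1, 3) — the answer is frame-independent, so this choice is without loss of generality.
1. N lies on line SH with SN:NH = 4:3 ⇒ N = (3/7, 0)
2. U is the midpoint of NS ⇒ U = (5/7, 0)
through Z parallel to UN: direction (-2/7, 0); meets CU at X = (-10/7, 3)
X = C + t·(U−C) with t = -2

t = -2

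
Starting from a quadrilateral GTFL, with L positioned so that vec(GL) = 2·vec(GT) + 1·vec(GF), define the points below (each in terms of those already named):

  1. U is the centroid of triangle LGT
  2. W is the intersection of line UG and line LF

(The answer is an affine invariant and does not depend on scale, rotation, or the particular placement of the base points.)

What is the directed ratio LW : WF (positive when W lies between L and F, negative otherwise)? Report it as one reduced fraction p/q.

LW:WF = -1/3

Work in coordinates with G = (0, 0), T = (1, 0), F = (0, 1), L = (2, 1).
1. U is the centroid of triangle LGT ⇒ U = (1, 1/3)
2. W is the intersection of line UG and line LF ⇒ W = (3, 1)
W = L + t·(F−L) with t = -1/2, so LW:WF = t:(1−t) = -1/2:3/2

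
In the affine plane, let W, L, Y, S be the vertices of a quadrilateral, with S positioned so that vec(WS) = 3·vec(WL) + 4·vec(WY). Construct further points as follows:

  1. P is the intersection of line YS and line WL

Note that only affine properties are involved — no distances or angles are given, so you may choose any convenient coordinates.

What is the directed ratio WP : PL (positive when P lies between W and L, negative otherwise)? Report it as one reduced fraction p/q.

Set W = (0, 0), L = (1, 0), Y = (0, 1), S = (3, 4); any affine frame gives the same invariant.
1. P is the intersection of line YS and line WL ⇒ P = (-1, 0)
P = W + t·(L−W) with t = -1, so WP:PL = t:(1−t) = -1:2

WP:PL = -1/2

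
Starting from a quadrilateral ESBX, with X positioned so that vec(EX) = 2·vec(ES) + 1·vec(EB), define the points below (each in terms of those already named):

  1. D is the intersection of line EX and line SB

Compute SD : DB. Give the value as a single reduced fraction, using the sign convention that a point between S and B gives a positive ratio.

SD:DB = 1/2

Assign E = (0, 0), S = (1, 0), B = (0, 1), X = (2, 1) — the answer is frame-independent, so this choice is without loss of generality.
1. D is the intersection of line EX and line SB ⇒ D = (2/3, 1/3)
D = S + t·(B−S) with t = 1/3, so SD:DB = t:(1−t) = 1/3:2/3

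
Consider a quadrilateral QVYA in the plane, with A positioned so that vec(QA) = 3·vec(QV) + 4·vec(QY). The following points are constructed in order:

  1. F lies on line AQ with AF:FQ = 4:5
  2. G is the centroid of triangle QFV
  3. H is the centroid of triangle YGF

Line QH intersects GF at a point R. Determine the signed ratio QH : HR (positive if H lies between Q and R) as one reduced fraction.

Assign Q = (0, 0), V = (1, 0), Y = (0, 1), A = (3, 4) — the answer is frame-independent, so this choice is without loss of generality.
1. F lies on line AQ with AF:FQ = 4:5 ⇒ F = (5/3, 20/9)
2. G is the centroid of triangle QFV ⇒ G = (8/9, 20/27)
3. H is the centroid of triangle YGF ⇒ H = (23/27, 107/81)
line QH meets GF at R = (460/171, 2140/513)
H = Q + t·(R−Q) with t = 19/60, so QH:HR = 19/60:41/60

QH:HR = 19/41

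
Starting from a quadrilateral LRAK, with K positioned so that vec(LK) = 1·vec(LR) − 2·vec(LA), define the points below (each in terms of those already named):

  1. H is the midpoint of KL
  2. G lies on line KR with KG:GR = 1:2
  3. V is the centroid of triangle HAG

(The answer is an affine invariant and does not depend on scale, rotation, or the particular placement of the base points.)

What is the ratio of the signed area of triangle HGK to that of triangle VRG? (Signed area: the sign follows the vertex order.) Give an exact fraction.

[HGK]:[VRG] = 1/2

Work in coordinates with L = (0, 0), R = (1, 0), A = (0, 1), K = (1, -2).
1. H is the midpoint of KL ⇒ H = (1/2, -1)
2. G lies on line KR with KG:GR = 1:2 ⇒ G = (1, -4/3)
3. V is the centroid of triangle HAG ⇒ V = (1/2, -4/9)
2·[HGK] = -1/3, 2·[VRG] = -2/3
[HGK]:[VRG] = -1/3:-2/3 = 1/2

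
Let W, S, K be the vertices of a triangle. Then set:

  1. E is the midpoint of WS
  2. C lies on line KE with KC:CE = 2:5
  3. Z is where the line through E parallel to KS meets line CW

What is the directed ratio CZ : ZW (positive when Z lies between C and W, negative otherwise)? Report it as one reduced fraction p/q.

CZ:ZW = 5/7

Choose coordinates W = (0, 0), S = (1, 0), K = (0, 1).
1. E is the midpoint of WS ⇒ E = (1/2, 0)
2. C lies on line KE with KC:CE = 2:5 ⇒ C = (1/7, 5/7)
3. Z is where the line through E parallel to KS meets line CW ⇒ Z = (1/12, 5/12)
Z = C + t·(W−C) with t = 5/12, so CZ:ZW = t:(1−t) = 5/12:7/12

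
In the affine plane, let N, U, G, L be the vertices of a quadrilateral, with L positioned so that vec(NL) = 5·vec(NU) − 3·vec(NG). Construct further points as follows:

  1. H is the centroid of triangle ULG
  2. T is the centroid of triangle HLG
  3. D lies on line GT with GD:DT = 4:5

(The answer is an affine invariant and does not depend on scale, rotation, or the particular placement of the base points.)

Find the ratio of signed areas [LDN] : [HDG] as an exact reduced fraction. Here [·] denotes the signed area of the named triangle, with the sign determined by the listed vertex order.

Set N = (0, 0), U = (1, 0), G = (0, 1), L = (5, -3); any affine frame gives the same invariant.
1. H is the centroid of triangle ULG ⇒ H = (2, -2/3)
2. T is the centroid of triangle HLG ⇒ T = (7/3, -8/9)
3. D lies on line GT with GD:DT = 4:5 ⇒ D = (28/27, 13/81)
2·[LDN] = 317/81, 2·[HDG] = 4/81
[LDN]:[HDG] = 317/81:4/81 = 317/4

[LDN]:[HDG] = 317/4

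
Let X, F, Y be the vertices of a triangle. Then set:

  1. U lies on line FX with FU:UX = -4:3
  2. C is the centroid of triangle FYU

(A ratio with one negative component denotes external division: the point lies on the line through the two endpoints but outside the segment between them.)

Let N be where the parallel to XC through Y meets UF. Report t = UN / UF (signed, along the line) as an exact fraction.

Set X = (0, 0), F = (1, 0), Y = (0, 1); any affine frame gives the same invariant.
1. U lies on line FX with FU:UX = -4:3 ⇒ U = (-3, 0)
2. C is the centroid of triangle FYU ⇒ C = (-2/3, 1/3)
through Y parallel to XC: direction (-2/3, 1/3); meets UF at N = (2, 0)
N = U + t·(F−U) with t = 5/4

t = 5/4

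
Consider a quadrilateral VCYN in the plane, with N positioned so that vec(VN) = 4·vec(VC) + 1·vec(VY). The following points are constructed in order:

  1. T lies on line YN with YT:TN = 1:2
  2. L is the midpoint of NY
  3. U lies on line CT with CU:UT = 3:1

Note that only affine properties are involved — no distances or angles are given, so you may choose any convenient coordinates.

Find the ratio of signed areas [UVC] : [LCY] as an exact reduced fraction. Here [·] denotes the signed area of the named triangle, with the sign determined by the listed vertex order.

[UVC]:[LCY] = -3/8

Assign V = (0, 0), C = (1, 0), Y = (0, 1), N = (4, 1) — the answer is frame-independent, so this choice is without loss of generality.
1. T lies on line YN with YT:TN = 1:2 ⇒ T = (4/3, 1)
2. L is the midpoint of NY ⇒ L = (2, 1)
3. U lies on line CT with CU:UT = 3:1 ⇒ U = (5/4, 3/4)
2·[UVC] = 3/4, 2·[LCY] = -2
[UVC]:[LCY] = 3/4:-2 = -3/8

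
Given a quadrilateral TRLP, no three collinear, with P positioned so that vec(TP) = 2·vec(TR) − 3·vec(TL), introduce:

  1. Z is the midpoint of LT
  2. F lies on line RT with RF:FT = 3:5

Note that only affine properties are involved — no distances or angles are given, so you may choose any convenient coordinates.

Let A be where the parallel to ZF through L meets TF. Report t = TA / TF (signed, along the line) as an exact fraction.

t = 2

Set T = (0, 0), R = (1, 0), L = (0, 1), P = (2, -3); any affine frame gives the same invariant.
1. Z is the midpoint of LT ⇒ Z = (0, 1/2)
2. F lies on line RT with RF:FT = 3:5 ⇒ F = (5/8, 0)
through L parallel to ZF: direction (5/8, -1/2); meets TF at A = (5/4, 0)
A = T + t·(F−T) with t = 2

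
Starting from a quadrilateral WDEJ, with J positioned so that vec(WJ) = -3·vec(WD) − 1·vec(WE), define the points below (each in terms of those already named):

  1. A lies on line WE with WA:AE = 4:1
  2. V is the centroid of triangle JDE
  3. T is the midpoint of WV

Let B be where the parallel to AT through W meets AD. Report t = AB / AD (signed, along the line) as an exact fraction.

t = 1/4

Assign W = (0, 0), D = (1, 0), E = (0, 1), J = (-3, -1) — the answer is frame-independent, so this choice is without loss of generality.
1. A lies on line WE with WA:AE = 4:1 ⇒ A = (0, 4/5)
2. V is the centroid of triangle JDE ⇒ V = (-2/3, 0)
3. T is the midpoint of WV ⇒ T = (-1/3, 0)
through W parallel to AT: direction (-1/3, -4/5); meets AD at B = (1/4, 3/5)
B = A + t·(D−A) with t = 1/4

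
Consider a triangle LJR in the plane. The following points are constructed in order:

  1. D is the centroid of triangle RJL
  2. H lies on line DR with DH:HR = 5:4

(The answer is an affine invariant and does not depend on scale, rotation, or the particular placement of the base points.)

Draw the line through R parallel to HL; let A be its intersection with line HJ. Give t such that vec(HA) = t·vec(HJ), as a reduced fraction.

t = -4/19

Choose coordinates L = (0, 0), J = (1, 0), R = (0, 1).
1. D is the centroid of triangle RJL ⇒ D = (1/3, 1/3)
2. H lies on line DR with DH:HR = 5:4 ⇒ H = (4/27, 19/27)
through R parallel to HL: direction (-4/27, -19/27); meets HJ at A = (-16/513, 23/27)
A = H + t·(J−H) with t = -4/19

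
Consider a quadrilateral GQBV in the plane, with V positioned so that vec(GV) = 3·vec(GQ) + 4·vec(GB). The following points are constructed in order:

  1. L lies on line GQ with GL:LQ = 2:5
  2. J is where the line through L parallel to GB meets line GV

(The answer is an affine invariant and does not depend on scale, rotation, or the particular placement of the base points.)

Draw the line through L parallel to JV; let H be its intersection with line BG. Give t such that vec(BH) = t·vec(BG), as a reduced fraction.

t = 29/21

Set G = (0, 0), Q = (1, 0), B = (0, 1), V = (3, 4); any affine frame gives the same invariant.
1. L lies on line GQ with GL:LQ = 2:5 ⇒ L = (2/7, 0)
2. J is where the line through L parallel to GB meets line GV ⇒ J = (2/7, 8/21)
through L parallel to JV: direction (19/7, 76/21); meets BG at H = (0, -8/21)
H = B + t·(G−B) with t = 29/21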